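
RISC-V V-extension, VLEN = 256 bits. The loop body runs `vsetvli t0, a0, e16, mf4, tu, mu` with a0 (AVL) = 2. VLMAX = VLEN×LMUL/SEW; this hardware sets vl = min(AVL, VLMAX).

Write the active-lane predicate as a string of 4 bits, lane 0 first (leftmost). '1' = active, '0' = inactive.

lanes per group: 256·1/4/16 = 4
vl ← min(2, 4) = 2
bits (lane 0 leftmost): 1100

predicate = 1100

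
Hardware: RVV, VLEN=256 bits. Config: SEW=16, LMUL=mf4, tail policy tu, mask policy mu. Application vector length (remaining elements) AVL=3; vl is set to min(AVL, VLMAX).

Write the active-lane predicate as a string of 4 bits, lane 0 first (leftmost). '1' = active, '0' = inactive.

predicate = 1110

lanes per group: 256·1/4/16 = 4
vl = min(AVL, VLMAX) = min(3, 4) = 3
bits (lane 0 leftmost): 1110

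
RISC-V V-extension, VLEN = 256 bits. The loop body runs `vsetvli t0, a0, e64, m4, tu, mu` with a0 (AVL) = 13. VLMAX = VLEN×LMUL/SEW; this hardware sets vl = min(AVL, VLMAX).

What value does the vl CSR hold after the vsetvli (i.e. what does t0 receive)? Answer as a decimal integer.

lanes per group: 256·4/64 = 16
vl ← min(13, 16) = 13

vl = 13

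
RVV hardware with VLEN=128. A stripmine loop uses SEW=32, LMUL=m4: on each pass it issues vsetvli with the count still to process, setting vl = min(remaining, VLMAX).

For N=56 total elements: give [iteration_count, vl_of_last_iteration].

lanes per group: 128·4/32 = 16
56 elements at 16/iter → 4 passes, remainder 8 on the last

[iterations, last_vl] = [4, 8]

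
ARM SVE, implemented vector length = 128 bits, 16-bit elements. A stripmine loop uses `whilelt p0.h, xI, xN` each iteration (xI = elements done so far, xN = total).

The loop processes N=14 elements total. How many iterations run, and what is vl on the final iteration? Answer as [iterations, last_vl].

[iterations, last_vl] = [2, 6]

lane count: 128 div 16 = 8
N=14: ⌈14/8⌉ = 2 iters; last vl = 14 − 1×8 = 6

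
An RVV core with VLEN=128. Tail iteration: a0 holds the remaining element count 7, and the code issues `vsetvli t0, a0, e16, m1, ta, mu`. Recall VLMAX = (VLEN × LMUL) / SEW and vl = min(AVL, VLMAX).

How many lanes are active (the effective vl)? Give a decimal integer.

vl = 7

lanes per group: 128·1/16 = 8
vl = min(AVL, VLMAX) = min(7, 8) = 7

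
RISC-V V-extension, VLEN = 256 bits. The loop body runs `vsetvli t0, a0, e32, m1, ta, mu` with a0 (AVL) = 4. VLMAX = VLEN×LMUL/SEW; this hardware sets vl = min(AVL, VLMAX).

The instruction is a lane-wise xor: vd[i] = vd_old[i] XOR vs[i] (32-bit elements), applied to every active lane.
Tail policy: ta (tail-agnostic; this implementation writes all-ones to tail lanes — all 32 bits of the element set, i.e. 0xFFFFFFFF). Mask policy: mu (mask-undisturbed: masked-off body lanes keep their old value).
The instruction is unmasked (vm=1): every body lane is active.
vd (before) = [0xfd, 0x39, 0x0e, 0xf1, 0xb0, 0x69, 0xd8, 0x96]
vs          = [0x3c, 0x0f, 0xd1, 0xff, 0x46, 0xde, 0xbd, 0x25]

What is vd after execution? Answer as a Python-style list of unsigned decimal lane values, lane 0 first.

vd = [193, 54, 223, 14, 4294967295, 4294967295, 4294967295, 4294967295]

lanes per group: 256·1/32 = 8
AVL=4 ≤ VLMAX=8, so vl = 4
lane  0: xor(0xfd,0x3c) ⇒ 0xc1
lane  1: xor(0x39,0x0f) ⇒ 0x36
lane  2: xor(0x0e,0xd1) ⇒ 0xdf
lane  3: xor(0xf1,0xff) ⇒ 0x0e
lane  4: tail/ones ⇒ 0xffffffff
lane  5: tail/ones ⇒ 0xffffffff
lane  6: tail/ones ⇒ 0xffffffff
lane  7: tail/ones ⇒ 0xffffffff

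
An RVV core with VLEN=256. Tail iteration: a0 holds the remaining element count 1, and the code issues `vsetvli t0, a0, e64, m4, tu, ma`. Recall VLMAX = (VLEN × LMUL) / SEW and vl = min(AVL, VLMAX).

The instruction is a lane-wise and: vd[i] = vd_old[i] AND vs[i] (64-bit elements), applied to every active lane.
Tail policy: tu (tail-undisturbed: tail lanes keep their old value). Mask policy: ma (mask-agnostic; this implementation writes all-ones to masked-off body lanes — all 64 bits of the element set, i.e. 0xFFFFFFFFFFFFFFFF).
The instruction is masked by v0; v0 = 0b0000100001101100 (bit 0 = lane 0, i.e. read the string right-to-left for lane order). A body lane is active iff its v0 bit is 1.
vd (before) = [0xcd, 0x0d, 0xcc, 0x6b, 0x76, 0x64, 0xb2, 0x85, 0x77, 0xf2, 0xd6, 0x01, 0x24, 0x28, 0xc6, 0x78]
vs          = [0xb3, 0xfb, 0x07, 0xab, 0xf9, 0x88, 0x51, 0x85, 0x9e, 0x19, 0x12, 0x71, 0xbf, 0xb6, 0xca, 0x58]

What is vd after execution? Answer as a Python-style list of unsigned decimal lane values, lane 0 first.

vd = [18446744073709551615, 13, 204, 107, 118, 100, 178, 133, 119, 242, 214, 1, 36, 40, 198, 120]

VLMAX = VLEN×LMUL/SEW = 256×4/64 = 16
vl = min(AVL, VLMAX) = min(1, 16) = 1
  i=0: mask-off/ones → 18446744073709551615
  i=1: tail/keep → 13
  i=2: tail/keep → 204
  i=3: tail/keep → 107
  i=4: tail/keep → 118
  i=5: tail/keep → 100
  i=6: tail/keep → 178
  i=7: tail/keep → 133
  i=8: tail/keep → 119
  i=9: tail/keep → 242
  i=10: tail/keep → 214
  i=11: tail/keep → 1
  i=12: tail/keep → 36
  i=13: tail/keep → 40
  i=14: tail/keep → 198
  i=15: tail/keep → 120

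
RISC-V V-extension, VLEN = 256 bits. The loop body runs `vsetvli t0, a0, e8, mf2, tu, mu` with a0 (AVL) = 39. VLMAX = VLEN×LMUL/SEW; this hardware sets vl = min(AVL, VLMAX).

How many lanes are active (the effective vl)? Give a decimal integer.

vl = 16

VLMAX = (256 × 1/2) / 8 = 16 lanes
vl = min(AVL, VLMAX) = min(39, 16) = 16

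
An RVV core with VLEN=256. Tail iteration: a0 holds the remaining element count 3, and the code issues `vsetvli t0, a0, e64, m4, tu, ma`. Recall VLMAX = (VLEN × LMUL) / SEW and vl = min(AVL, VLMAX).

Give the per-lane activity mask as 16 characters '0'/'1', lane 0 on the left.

predicate = 1110000000000000

VLMAX = VLEN×LMUL/SEW = 256×4/64 = 16
vl ← min(3, 16) = 3
bits (lane 0 leftmost): 1110000000000000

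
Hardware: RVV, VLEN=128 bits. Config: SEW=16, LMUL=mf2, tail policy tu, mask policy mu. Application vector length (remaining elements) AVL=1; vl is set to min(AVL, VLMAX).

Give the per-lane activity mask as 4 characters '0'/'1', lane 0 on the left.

VLMAX = VLEN×LMUL/SEW = 128×1/2/16 = 4
AVL=1 ≤ VLMAX=4, so vl = 1
bits (lane 0 leftmost): 1000

predicate = 1000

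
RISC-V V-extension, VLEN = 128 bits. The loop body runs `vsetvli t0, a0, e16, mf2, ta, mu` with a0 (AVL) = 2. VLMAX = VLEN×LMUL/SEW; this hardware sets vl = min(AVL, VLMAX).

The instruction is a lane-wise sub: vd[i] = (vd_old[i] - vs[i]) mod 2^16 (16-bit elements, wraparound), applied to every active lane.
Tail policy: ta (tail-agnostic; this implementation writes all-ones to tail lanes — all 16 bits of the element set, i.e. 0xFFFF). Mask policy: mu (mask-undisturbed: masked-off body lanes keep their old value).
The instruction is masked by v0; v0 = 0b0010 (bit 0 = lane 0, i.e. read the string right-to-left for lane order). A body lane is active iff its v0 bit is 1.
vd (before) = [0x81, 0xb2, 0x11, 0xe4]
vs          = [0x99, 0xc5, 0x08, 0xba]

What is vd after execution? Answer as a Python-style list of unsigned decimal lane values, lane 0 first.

vd = [129, 65517, 65535, 65535]

VLMAX = (128 × 1/2) / 16 = 4 lanes
AVL=2 ≤ VLMAX=4, so vl = 2
  i=0: mask-off/keep → 129
  i=1: sub(0xb2,0xc5) → 65517
  i=2: tail/ones → 65535
  i=3: tail/ones → 65535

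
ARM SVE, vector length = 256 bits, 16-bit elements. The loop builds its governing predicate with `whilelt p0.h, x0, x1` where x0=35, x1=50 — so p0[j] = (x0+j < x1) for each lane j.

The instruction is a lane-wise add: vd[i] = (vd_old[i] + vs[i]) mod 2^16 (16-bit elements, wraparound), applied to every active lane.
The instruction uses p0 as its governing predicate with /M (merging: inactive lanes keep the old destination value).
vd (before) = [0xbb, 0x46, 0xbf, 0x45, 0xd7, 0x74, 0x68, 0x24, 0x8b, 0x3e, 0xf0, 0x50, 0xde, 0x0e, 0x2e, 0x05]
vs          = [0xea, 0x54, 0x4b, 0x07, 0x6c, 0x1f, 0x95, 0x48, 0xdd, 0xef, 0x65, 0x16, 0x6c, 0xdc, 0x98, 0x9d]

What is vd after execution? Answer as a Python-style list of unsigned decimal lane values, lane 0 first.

lane count: 256 div 16 = 16
active while 35+j < 50, i.e. j ∈ [0,15) capped at 16 ⇒ 15
  i=0: add(0xbb,0xea) → 421
  i=1: add(0x46,0x54) → 154
  i=2: add(0xbf,0x4b) → 266
  i=3: add(0x45,0x07) → 76
  i=4: add(0xd7,0x6c) → 323
  i=5: add(0x74,0x1f) → 147
  i=6: add(0x68,0x95) → 253
  i=7: add(0x24,0x48) → 108
  i=8: add(0x8b,0xdd) → 360
  i=9: add(0x3e,0xef) → 301
  i=10: add(0xf0,0x65) → 341
  i=11: add(0x50,0x16) → 102
  i=12: add(0xde,0x6c) → 330
  i=13: add(0x0e,0xdc) → 234
  i=14: add(0x2e,0x98) → 198
  i=15: tail/keep → 5

vd = [421, 154, 266, 76, 323, 147, 253, 108, 360, 301, 341, 102, 330, 234, 198, 5]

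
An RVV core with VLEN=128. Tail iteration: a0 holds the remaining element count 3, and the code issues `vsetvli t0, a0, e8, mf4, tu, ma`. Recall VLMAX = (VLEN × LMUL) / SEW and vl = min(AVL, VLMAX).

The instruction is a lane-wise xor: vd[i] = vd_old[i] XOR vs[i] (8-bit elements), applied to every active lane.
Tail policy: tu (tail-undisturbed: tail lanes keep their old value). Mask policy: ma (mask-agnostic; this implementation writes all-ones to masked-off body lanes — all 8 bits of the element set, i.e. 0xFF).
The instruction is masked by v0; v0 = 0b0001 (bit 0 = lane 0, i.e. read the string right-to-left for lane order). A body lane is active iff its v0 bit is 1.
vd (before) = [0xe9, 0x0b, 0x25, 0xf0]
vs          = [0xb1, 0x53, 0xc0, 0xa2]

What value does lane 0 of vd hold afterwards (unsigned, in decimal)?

vd[0] = 88

VLMAX = VLEN×LMUL/SEW = 128×1/4/8 = 4
vl = min(AVL, VLMAX) = min(3, 4) = 3
vd[0] xor(0xe9,0xb1) -> 0x58
vd[1] mask-off/ones -> 0xff
vd[2] mask-off/ones -> 0xff
vd[3] tail/keep -> 0xf0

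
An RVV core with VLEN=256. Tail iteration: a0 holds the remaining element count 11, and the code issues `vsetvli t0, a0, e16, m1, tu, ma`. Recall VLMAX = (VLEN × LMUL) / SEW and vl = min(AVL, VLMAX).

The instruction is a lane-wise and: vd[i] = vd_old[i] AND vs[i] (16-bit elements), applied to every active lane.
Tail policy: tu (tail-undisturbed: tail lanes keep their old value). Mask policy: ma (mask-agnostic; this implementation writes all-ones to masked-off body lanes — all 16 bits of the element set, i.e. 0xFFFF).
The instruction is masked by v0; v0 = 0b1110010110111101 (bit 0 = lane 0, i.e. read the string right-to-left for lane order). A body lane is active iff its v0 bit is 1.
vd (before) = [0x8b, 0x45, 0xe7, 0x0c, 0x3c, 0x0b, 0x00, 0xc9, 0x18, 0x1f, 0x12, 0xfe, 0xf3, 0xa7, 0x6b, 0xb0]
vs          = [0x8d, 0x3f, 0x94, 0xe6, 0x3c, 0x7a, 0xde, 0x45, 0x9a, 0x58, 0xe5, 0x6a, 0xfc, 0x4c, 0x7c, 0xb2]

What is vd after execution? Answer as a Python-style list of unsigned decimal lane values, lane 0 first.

vd = [137, 65535, 132, 4, 60, 10, 65535, 65, 24, 65535, 0, 254, 243, 167, 107, 176]

VLMAX = (256 × 1) / 16 = 16 lanes
AVL=11 ≤ VLMAX=16, so vl = 11
  i=0: and(0x8b,0x8d) → 137
  i=1: mask-off/ones → 65535
  i=2: and(0xe7,0x94) → 132
  i=3: and(0x0c,0xe6) → 4
  i=4: and(0x3c,0x3c) → 60
  i=5: and(0x0b,0x7a) → 10
  i=6: mask-off/ones → 65535
  i=7: and(0xc9,0x45) → 65
  i=8: and(0x18,0x9a) → 24
  i=9: mask-off/ones → 65535
  i=10: and(0x12,0xe5) → 0
  i=11: tail/keep → 254
  i=12: tail/keep → 243
  i=13: tail/keep → 167
  i=14: tail/keep → 107
  i=15: tail/keep → 176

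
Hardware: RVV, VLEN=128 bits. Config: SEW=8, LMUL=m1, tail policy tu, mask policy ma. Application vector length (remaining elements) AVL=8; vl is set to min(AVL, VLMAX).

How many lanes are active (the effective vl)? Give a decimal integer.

VLMAX = (128 × 1) / 8 = 16 lanes
vl ← min(8, 16) = 8

vl = 8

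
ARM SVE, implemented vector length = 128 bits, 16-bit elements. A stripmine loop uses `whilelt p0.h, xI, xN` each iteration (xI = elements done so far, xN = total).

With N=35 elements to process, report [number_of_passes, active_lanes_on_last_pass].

register lanes = 128/16 = 8
iterations = ceil(35/8) = 5; final-pass vl = 3

[iterations, last_vl] = [5, 3]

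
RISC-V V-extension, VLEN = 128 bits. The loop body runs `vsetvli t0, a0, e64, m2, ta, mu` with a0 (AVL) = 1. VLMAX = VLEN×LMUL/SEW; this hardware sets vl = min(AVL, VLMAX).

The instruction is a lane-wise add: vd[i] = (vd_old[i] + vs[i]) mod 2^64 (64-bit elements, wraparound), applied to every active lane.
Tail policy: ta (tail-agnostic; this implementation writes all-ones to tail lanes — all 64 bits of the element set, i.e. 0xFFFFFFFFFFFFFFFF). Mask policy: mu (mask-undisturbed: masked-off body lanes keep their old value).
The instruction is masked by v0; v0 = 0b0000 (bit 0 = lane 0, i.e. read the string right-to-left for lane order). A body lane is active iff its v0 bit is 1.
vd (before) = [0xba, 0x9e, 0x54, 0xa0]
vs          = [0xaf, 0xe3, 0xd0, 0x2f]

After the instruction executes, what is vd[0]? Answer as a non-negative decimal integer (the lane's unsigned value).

vd[0] = 186

VLMAX = (128 × 2) / 64 = 4 lanes
vl ← min(1, 4) = 1
lane  0: mask-off/keep ⇒ 0xba
lane  1: tail/ones ⇒ 0xffffffffffffffff
lane  2: tail/ones ⇒ 0xffffffffffffffff
lane  3: tail/ones ⇒ 0xffffffffffffffff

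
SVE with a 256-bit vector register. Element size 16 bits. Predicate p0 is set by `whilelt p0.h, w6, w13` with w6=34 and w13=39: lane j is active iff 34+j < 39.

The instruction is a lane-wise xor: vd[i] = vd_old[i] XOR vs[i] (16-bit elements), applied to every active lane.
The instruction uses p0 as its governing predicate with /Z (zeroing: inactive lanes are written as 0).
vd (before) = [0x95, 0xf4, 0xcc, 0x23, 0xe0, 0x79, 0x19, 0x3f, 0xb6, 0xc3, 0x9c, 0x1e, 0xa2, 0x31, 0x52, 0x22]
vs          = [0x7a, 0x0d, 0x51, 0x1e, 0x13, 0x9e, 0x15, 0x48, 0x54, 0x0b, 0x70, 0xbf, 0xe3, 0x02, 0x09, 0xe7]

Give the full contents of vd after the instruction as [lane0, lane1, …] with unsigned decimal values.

lane count: 256 div 16 = 16
p0[j] = (34+j < 39); true for j=0..4 → 5 lanes set
[0] xor(0x95,0x7a) = 0xef
[1] xor(0xf4,0x0d) = 0xf9
[2] xor(0xcc,0x51) = 0x9d
[3] xor(0x23,0x1e) = 0x3d
[4] xor(0xe0,0x13) = 0xf3
[5] tail/zero = 0x00
[6] tail/zero = 0x00
[7] tail/zero = 0x00
[8] tail/zero = 0x00
[9] tail/zero = 0x00
[10] tail/zero = 0x00
[11] tail/zero = 0x00
[12] tail/zero = 0x00
[13] tail/zero = 0x00
[14] tail/zero = 0x00
[15] tail/zero = 0x00

vd = [239, 249, 157, 61, 243, 0, 0, 0, 0, 0, 0, 0, 0, 0, 0, 0]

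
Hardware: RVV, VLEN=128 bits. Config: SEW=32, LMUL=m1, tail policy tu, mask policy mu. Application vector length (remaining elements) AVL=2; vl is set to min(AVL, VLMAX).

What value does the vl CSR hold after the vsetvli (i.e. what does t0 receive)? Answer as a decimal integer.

vl = 2

VLMAX = (128 × 1) / 32 = 4 lanes
AVL=2 ≤ VLMAX=4, so vl = 2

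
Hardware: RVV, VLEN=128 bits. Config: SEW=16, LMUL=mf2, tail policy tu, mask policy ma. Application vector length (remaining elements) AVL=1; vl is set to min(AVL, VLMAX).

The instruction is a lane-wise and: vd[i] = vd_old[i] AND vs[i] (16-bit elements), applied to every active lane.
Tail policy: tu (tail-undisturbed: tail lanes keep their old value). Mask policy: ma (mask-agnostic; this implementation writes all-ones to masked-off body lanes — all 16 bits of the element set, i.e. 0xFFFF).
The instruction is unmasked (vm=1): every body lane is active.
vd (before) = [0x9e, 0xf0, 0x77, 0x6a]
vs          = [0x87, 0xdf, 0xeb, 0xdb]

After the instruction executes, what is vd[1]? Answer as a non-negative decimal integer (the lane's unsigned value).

VLMAX = (128 × 1/2) / 16 = 4 lanes
vl = min(AVL, VLMAX) = min(1, 4) = 1
[0] and(0x9e,0x87) = 0x86
[1] tail/keep = 0xf0
[2] tail/keep = 0x77
[3] tail/keep = 0x6a

vd[1] = 240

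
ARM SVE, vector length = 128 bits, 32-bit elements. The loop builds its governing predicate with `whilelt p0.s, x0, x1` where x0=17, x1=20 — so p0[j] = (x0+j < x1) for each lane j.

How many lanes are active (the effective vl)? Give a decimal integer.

128-bit reg / 32-bit elem → 4 lanes
whilelt: lane j active iff 17+j < 20 → j < 3 → 3 active

vl = 3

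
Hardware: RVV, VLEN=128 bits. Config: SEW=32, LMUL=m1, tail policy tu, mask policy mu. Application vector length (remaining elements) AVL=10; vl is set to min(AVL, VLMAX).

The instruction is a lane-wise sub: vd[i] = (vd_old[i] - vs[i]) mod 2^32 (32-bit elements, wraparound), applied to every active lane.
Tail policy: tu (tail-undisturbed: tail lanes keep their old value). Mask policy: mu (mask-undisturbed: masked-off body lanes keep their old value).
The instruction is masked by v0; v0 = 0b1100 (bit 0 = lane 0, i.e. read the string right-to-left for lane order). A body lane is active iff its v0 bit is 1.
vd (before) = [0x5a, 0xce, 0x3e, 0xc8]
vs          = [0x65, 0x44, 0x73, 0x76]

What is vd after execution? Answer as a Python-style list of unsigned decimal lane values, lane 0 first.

VLMAX = VLEN×LMUL/SEW = 128×1/32 = 4
vl ← min(10, 4) = 4
vd[0] mask-off/keep -> 0x5a
vd[1] mask-off/keep -> 0xce
vd[2] sub(0x3e,0x73) -> 0xffffffcb
vd[3] sub(0xc8,0x76) -> 0x52

vd = [90, 206, 4294967243, 82]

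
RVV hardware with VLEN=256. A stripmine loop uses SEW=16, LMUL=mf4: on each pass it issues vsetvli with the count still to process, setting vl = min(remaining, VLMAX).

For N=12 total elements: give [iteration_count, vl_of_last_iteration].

[iterations, last_vl] = [3, 4]

VLMAX = (256 × 1/4) / 16 = 4 lanes
12 elements at 4/iter → 3 passes, remainder 4 on the last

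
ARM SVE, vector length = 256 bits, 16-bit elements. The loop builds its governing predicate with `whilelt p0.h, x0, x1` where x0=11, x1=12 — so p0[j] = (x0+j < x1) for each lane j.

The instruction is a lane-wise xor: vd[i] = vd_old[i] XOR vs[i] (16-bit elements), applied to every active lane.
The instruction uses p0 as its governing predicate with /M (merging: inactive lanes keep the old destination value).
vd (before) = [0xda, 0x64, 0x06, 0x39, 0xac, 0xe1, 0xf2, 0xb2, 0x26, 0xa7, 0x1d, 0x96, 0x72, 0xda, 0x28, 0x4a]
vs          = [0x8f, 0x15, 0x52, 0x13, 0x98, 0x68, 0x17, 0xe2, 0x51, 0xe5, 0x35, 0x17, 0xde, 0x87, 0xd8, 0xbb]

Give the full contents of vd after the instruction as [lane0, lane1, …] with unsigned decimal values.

lane count: 256 div 16 = 16
p0[j] = (11+j < 12); true for j=0..0 → 1 lanes set
vd[0] xor(0xda,0x8f) -> 0x55
vd[1] tail/keep -> 0x64
vd[2] tail/keep -> 0x06
vd[3] tail/keep -> 0x39
vd[4] tail/keep -> 0xac
vd[5] tail/keep -> 0xe1
vd[6] tail/keep -> 0xf2
vd[7] tail/keep -> 0xb2
vd[8] tail/keep -> 0x26
vd[9] tail/keep -> 0xa7
vd[10] tail/keep -> 0x1d
vd[11] tail/keep -> 0x96
vd[12] tail/keep -> 0x72
vd[13] tail/keep -> 0xda
vd[14] tail/keep -> 0x28
vd[15] tail/keep -> 0x4a

vd = [85, 100, 6, 57, 172, 225, 242, 178, 38, 167, 29, 150, 114, 218, 40, 74]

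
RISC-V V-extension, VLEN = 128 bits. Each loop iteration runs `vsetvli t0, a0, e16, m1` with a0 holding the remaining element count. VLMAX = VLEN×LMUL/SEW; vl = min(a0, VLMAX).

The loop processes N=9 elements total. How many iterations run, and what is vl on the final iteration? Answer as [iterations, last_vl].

lanes per group: 128·1/16 = 8
9 elements at 8/iter → 2 passes, remainder 1 on the last

[iterations, last_vl] = [2, 1]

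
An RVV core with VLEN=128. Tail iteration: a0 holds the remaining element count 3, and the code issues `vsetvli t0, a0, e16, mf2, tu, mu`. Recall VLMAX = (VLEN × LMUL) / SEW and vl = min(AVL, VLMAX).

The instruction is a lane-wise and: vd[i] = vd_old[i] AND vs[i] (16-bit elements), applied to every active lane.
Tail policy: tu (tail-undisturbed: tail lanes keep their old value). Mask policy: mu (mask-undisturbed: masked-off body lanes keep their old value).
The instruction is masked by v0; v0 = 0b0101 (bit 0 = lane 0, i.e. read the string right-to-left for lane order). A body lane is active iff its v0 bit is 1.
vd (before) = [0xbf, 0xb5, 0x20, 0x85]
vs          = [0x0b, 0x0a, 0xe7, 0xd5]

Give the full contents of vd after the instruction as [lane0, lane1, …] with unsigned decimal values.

VLMAX = (128 × 1/2) / 16 = 4 lanes
vl ← min(3, 4) = 3
[0] and(0xbf,0x0b) = 0x0b
[1] mask-off/keep = 0xb5
[2] and(0x20,0xe7) = 0x20
[3] tail/keep = 0x85

vd = [11, 181, 32, 133]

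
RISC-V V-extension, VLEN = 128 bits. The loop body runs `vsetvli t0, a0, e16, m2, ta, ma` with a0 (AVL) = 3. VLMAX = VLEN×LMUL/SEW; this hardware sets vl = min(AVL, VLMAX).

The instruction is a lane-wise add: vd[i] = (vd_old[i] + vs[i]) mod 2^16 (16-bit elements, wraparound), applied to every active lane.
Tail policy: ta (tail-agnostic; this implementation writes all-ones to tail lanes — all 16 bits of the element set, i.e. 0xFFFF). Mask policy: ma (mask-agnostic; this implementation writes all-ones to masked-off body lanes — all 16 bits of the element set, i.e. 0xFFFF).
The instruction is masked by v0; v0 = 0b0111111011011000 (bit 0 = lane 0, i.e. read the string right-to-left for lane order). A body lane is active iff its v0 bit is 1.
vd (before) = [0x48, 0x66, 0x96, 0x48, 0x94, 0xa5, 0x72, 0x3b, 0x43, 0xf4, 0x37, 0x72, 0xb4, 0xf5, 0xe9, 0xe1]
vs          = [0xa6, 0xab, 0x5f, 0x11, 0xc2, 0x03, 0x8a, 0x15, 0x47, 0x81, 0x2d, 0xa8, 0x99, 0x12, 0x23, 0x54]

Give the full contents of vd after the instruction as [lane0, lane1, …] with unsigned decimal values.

VLMAX = VLEN×LMUL/SEW = 128×2/16 = 16
AVL=3 ≤ VLMAX=16, so vl = 3
lane  0: mask-off/ones ⇒ 0xffff
lane  1: mask-off/ones ⇒ 0xffff
lane  2: mask-off/ones ⇒ 0xffff
lane  3: tail/ones ⇒ 0xffff
lane  4: tail/ones ⇒ 0xffff
lane  5: tail/ones ⇒ 0xffff
lane  6: tail/ones ⇒ 0xffff
lane  7: tail/ones ⇒ 0xffff
lane  8: tail/ones ⇒ 0xffff
lane  9: tail/ones ⇒ 0xffff
lane 10: tail/ones ⇒ 0xffff
lane 11: tail/ones ⇒ 0xffff
lane 12: tail/ones ⇒ 0xffff
lane 13: tail/ones ⇒ 0xffff
lane 14: tail/ones ⇒ 0xffff
lane 15: tail/ones ⇒ 0xffff

vd = [65535, 65535, 65535, 65535, 65535, 65535, 65535, 65535, 65535, 65535, 65535, 65535, 65535, 65535, 65535, 65535]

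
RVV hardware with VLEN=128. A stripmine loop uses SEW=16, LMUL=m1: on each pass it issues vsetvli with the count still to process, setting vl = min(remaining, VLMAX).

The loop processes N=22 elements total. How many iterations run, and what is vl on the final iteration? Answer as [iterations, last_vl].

[iterations, last_vl] = [3, 6]

lanes per group: 128·1/16 = 8
iterations = ceil(22/8) = 3; final-pass vl = 6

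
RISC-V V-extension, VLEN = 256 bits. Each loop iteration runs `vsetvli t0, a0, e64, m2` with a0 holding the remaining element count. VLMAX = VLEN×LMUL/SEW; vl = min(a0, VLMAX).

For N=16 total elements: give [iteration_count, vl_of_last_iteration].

[iterations, last_vl] = [2, 8]

VLMAX = VLEN×LMUL/SEW = 256×2/64 = 8
N=16: ⌈16/8⌉ = 2 iters; last vl = 16 − 1×8 = 8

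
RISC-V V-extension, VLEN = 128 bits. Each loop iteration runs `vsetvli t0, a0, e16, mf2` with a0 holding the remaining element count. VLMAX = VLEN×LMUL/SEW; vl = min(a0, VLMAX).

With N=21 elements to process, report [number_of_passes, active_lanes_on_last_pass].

[iterations, last_vl] = [6, 1]

VLMAX = (128 × 1/2) / 16 = 4 lanes
N=21: ⌈21/4⌉ = 6 iters; last vl = 21 − 5×4 = 1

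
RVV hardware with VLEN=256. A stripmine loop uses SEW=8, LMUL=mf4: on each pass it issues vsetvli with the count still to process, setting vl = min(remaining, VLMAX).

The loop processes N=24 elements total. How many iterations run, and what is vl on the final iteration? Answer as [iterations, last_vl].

VLMAX = VLEN×LMUL/SEW = 256×1/4/8 = 8
24 elements at 8/iter → 3 passes, remainder 8 on the last

[iterations, last_vl] = [3, 8]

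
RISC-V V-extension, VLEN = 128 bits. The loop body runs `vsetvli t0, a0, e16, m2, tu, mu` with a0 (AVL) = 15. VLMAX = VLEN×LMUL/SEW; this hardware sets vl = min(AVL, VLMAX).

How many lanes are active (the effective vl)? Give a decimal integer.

vl = 15

lanes per group: 128·2/16 = 16
vl = min(AVL, VLMAX) = min(15, 16) = 15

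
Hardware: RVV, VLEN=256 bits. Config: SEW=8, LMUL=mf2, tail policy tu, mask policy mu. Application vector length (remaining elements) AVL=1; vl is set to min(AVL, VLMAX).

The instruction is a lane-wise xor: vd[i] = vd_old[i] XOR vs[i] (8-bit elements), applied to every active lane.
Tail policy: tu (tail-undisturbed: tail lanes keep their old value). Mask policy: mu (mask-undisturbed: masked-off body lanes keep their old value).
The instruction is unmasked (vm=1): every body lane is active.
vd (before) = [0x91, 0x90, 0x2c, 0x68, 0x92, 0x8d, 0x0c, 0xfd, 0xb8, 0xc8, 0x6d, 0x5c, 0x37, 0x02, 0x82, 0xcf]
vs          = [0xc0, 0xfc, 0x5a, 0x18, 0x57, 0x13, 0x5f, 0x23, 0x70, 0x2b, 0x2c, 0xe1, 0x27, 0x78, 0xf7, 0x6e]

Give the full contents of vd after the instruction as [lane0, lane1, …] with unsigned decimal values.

vd = [81, 144, 44, 104, 146, 141, 12, 253, 184, 200, 109, 92, 55, 2, 130, 207]

VLMAX = (256 × 1/2) / 8 = 16 lanes
vl = min(AVL, VLMAX) = min(1, 16) = 1
  i=0: xor(0x91,0xc0) → 81
  i=1: tail/keep → 144
  i=2: tail/keep → 44
  i=3: tail/keep → 104
  i=4: tail/keep → 146
  i=5: tail/keep → 141
  i=6: tail/keep → 12
  i=7: tail/keep → 253
  i=8: tail/keep → 184
  i=9: tail/keep → 200
  i=10: tail/keep → 109
  i=11: tail/keep → 92
  i=12: tail/keep → 55
  i=13: tail/keep → 2
  i=14: tail/keep → 130
  i=15: tail/keep → 207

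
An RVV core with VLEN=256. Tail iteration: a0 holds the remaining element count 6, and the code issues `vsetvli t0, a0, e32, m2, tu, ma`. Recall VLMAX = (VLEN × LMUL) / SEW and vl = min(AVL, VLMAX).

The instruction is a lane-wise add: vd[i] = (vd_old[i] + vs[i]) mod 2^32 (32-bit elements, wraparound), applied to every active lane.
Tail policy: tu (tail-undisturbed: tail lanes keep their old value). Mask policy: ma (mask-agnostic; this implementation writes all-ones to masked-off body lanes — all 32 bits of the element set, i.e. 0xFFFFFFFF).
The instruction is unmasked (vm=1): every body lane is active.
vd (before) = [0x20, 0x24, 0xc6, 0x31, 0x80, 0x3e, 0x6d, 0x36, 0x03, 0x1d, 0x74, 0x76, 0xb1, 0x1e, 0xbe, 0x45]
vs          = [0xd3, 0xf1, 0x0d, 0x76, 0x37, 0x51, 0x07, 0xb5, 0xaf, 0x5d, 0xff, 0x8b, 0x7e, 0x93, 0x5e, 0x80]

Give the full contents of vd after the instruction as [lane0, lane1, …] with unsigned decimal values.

lanes per group: 256·2/32 = 16
vl = min(AVL, VLMAX) = min(6, 16) = 6
  i=0: add(0x20,0xd3) → 243
  i=1: add(0x24,0xf1) → 277
  i=2: add(0xc6,0x0d) → 211
  i=3: add(0x31,0x76) → 167
  i=4: add(0x80,0x37) → 183
  i=5: add(0x3e,0x51) → 143
  i=6: tail/keep → 109
  i=7: tail/keep → 54
  i=8: tail/keep → 3
  i=9: tail/keep → 29
  i=10: tail/keep → 116
  i=11: tail/keep → 118
  i=12: tail/keep → 177
  i=13: tail/keep → 30
  i=14: tail/keep → 190
  i=15: tail/keep → 69

vd = [243, 277, 211, 167, 183, 143, 109, 54, 3, 29, 116, 118, 177, 30, 190, 69]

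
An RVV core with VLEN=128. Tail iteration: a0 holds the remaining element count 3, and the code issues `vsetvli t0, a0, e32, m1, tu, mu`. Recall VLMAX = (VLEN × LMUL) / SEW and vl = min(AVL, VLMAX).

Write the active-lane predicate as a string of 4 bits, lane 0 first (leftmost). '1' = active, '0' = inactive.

predicate = 1110

VLMAX = (128 × 1) / 32 = 4 lanes
vl ← min(3, 4) = 3
bits (lane 0 leftmost): 1110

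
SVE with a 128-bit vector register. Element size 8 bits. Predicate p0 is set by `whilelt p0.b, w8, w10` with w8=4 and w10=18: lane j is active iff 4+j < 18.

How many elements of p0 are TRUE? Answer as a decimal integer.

register lanes = 128/8 = 16
whilelt: lane j active iff 4+j < 18 → j < 14 → 14 active

vl = 14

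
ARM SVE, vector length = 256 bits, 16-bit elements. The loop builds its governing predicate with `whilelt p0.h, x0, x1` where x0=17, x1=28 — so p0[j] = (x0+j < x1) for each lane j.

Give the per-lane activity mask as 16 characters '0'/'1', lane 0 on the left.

256-bit reg / 16-bit elem → 16 lanes
whilelt: lane j active iff 17+j < 28 → j < 11 → 11 active
bits (lane 0 leftmost): 1111111111100000

predicate = 1111111111100000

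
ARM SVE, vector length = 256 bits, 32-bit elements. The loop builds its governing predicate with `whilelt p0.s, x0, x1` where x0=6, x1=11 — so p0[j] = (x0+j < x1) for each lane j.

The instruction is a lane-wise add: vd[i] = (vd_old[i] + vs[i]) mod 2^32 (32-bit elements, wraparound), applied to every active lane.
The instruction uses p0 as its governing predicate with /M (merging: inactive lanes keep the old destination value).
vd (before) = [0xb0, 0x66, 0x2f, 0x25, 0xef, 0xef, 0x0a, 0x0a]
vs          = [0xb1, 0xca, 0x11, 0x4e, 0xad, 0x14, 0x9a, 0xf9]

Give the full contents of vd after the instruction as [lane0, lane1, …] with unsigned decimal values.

vd = [353, 304, 64, 115, 412, 239, 10, 10]

register lanes = 256/32 = 8
active while 6+j < 11, i.e. j ∈ [0,5) capped at 8 ⇒ 5
lane  0: add(0xb0,0xb1) ⇒ 0x161
lane  1: add(0x66,0xca) ⇒ 0x130
lane  2: add(0x2f,0x11) ⇒ 0x40
lane  3: add(0x25,0x4e) ⇒ 0x73
lane  4: add(0xef,0xad) ⇒ 0x19c
lane  5: tail/keep ⇒ 0xef
lane  6: tail/keep ⇒ 0x0a
lane  7: tail/keep ⇒ 0x0a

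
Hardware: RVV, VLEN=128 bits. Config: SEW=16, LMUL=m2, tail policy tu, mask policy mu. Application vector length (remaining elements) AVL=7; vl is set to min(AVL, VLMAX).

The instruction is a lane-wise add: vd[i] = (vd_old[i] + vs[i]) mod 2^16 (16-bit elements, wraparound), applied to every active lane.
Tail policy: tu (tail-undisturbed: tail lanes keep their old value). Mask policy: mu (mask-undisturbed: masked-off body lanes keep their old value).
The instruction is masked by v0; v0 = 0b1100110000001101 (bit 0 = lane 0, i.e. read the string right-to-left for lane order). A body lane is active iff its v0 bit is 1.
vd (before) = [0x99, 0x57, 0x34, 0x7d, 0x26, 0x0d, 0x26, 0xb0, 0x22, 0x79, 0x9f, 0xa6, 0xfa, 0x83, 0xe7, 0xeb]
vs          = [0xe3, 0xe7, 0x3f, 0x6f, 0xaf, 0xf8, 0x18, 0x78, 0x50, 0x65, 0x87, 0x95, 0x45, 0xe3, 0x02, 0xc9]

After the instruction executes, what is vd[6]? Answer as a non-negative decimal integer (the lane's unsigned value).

vd[6] = 38

VLMAX = VLEN×LMUL/SEW = 128×2/16 = 16
AVL=7 ≤ VLMAX=16, so vl = 7
lane  0: add(0x99,0xe3) ⇒ 0x17c
lane  1: mask-off/keep ⇒ 0x57
lane  2: add(0x34,0x3f) ⇒ 0x73
lane  3: add(0x7d,0x6f) ⇒ 0xec
lane  4: mask-off/keep ⇒ 0x26
lane  5: mask-off/keep ⇒ 0x0d
lane  6: mask-off/keep ⇒ 0x26
lane  7: tail/keep ⇒ 0xb0
lane  8: tail/keep ⇒ 0x22
lane  9: tail/keep ⇒ 0x79
lane 10: tail/keep ⇒ 0x9f
lane 11: tail/keep ⇒ 0xa6
lane 12: tail/keep ⇒ 0xfa
lane 13: tail/keep ⇒ 0x83
lane 14: tail/keep ⇒ 0xe7
lane 15: tail/keep ⇒ 0xeb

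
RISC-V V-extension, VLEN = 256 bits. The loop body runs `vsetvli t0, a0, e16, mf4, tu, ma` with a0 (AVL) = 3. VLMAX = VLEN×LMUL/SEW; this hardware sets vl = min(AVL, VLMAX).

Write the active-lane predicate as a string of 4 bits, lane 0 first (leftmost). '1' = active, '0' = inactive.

predicate = 1110

VLMAX = VLEN×LMUL/SEW = 256×1/4/16 = 4
vl ← min(3, 4) = 3
bits (lane 0 leftmost): 1110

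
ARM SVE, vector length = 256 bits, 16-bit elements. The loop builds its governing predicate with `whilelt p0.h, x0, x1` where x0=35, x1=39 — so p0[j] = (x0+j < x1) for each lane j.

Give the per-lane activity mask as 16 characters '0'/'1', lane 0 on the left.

register lanes = 256/16 = 16
p0[j] = (35+j < 39); true for j=0..3 → 4 lanes set
bits (lane 0 leftmost): 1111000000000000

predicate = 1111000000000000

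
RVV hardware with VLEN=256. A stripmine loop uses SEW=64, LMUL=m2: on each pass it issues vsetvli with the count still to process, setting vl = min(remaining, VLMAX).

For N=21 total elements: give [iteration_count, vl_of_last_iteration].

[iterations, last_vl] = [3, 5]

lanes per group: 256·2/64 = 8
21 elements at 8/iter → 3 passes, remainder 5 on the last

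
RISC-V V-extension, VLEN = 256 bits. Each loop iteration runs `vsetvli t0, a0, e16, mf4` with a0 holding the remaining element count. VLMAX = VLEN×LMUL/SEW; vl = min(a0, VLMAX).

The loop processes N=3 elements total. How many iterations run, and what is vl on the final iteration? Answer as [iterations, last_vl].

[iterations, last_vl] = [1, 3]

VLMAX = (256 × 1/4) / 16 = 4 lanes
3 elements at 4/iter → 1 passes, remainder 3 on the last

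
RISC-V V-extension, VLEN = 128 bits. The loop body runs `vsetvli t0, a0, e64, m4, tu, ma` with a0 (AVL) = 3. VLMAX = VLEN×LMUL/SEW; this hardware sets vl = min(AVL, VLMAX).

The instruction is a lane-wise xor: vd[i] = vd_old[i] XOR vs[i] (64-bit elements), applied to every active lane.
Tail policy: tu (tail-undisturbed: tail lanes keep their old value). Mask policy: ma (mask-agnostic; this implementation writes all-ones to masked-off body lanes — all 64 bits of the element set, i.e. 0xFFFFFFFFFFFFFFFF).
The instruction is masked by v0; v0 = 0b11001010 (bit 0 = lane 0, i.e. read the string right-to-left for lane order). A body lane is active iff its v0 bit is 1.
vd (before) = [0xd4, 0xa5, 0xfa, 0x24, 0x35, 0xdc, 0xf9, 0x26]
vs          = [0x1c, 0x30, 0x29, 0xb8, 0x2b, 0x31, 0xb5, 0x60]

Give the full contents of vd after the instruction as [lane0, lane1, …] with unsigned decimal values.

VLMAX = (128 × 4) / 64 = 8 lanes
AVL=3 ≤ VLMAX=8, so vl = 3
[0] mask-off/ones = 0xffffffffffffffff
[1] xor(0xa5,0x30) = 0x95
[2] mask-off/ones = 0xffffffffffffffff
[3] tail/keep = 0x24
[4] tail/keep = 0x35
[5] tail/keep = 0xdc
[6] tail/keep = 0xf9
[7] tail/keep = 0x26

vd = [18446744073709551615, 149, 18446744073709551615, 36, 53, 220, 249, 38]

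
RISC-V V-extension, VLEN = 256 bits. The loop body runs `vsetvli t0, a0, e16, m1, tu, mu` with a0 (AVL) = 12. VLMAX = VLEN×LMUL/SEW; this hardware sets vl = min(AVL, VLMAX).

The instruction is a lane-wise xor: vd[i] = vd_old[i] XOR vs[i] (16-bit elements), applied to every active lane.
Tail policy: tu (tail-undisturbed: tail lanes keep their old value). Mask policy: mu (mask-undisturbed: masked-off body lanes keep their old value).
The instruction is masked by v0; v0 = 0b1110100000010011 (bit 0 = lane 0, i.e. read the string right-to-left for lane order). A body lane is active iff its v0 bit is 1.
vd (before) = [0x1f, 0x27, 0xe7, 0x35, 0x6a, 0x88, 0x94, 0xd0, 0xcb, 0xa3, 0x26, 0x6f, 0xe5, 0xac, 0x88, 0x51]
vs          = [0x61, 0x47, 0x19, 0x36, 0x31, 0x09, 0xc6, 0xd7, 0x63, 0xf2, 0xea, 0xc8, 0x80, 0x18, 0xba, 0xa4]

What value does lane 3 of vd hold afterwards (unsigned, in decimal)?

VLMAX = VLEN×LMUL/SEW = 256×1/16 = 16
AVL=12 ≤ VLMAX=16, so vl = 12
  i=0: xor(0x1f,0x61) → 126
  i=1: xor(0x27,0x47) → 96
  i=2: mask-off/keep → 231
  i=3: mask-off/keep → 53
  i=4: xor(0x6a,0x31) → 91
  i=5: mask-off/keep → 136
  i=6: mask-off/keep → 148
  i=7: mask-off/keep → 208
  i=8: mask-off/keep → 203
  i=9: mask-off/keep → 163
  i=10: mask-off/keep → 38
  i=11: xor(0x6f,0xc8) → 167
  i=12: tail/keep → 229
  i=13: tail/keep → 172
  i=14: tail/keep → 136
  i=15: tail/keep → 81

vd[3] = 53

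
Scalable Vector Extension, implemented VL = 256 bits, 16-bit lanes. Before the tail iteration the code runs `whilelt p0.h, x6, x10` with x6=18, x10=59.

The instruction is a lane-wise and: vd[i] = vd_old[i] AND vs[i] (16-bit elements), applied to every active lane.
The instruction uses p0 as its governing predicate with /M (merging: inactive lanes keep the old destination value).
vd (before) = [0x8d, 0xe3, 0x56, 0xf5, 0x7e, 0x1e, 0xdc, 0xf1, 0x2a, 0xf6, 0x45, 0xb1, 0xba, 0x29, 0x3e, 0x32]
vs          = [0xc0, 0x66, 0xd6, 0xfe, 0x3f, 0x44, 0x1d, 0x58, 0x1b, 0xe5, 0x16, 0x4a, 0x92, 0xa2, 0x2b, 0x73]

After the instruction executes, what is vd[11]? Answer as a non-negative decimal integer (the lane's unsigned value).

lane count: 256 div 16 = 16
p0[j] = (18+j < 59); true for j=0..15 → 16 lanes set
[0] and(0x8d,0xc0) = 0x80
[1] and(0xe3,0x66) = 0x62
[2] and(0x56,0xd6) = 0x56
[3] and(0xf5,0xfe) = 0xf4
[4] and(0x7e,0x3f) = 0x3e
[5] and(0x1e,0x44) = 0x04
[6] and(0xdc,0x1d) = 0x1c
[7] and(0xf1,0x58) = 0x50
[8] and(0x2a,0x1b) = 0x0a
[9] and(0xf6,0xe5) = 0xe4
[10] and(0x45,0x16) = 0x04
[11] and(0xb1,0x4a) = 0x00
[12] and(0xba,0x92) = 0x92
[13] and(0x29,0xa2) = 0x20
[14] and(0x3e,0x2b) = 0x2a
[15] and(0x32,0x73) = 0x32

vd[11] = 0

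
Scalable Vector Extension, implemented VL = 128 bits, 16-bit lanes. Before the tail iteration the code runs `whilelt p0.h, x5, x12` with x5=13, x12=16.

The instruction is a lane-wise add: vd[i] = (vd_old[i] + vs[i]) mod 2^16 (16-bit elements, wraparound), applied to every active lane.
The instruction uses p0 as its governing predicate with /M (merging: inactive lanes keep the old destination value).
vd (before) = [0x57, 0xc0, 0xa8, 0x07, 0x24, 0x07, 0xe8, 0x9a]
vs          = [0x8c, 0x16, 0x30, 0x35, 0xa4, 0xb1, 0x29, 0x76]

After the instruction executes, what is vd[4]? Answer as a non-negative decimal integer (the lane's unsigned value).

register lanes = 128/16 = 8
whilelt: lane j active iff 13+j < 16 → j < 3 → 3 active
  i=0: add(0x57,0x8c) → 227
  i=1: add(0xc0,0x16) → 214
  i=2: add(0xa8,0x30) → 216
  i=3: tail/keep → 7
  i=4: tail/keep → 36
  i=5: tail/keep → 7
  i=6: tail/keep → 232
  i=7: tail/keep → 154

vd[4] = 36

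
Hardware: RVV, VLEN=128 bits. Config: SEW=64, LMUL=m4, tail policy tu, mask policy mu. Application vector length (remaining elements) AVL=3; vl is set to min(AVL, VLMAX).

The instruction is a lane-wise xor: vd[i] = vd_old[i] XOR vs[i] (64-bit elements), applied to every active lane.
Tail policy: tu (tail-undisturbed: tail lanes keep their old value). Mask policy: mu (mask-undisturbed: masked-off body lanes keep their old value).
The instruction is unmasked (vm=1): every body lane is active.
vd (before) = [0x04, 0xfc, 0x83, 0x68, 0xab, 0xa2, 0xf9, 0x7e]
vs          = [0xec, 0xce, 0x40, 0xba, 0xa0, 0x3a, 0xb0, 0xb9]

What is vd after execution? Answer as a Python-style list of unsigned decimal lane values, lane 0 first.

lanes per group: 128·4/64 = 8
AVL=3 ≤ VLMAX=8, so vl = 3
lane  0: xor(0x04,0xec) ⇒ 0xe8
lane  1: xor(0xfc,0xce) ⇒ 0x32
lane  2: xor(0x83,0x40) ⇒ 0xc3
lane  3: tail/keep ⇒ 0x68
lane  4: tail/keep ⇒ 0xab
lane  5: tail/keep ⇒ 0xa2
lane  6: tail/keep ⇒ 0xf9
lane  7: tail/keep ⇒ 0x7e

vd = [232, 50, 195, 104, 171, 162, 249, 126]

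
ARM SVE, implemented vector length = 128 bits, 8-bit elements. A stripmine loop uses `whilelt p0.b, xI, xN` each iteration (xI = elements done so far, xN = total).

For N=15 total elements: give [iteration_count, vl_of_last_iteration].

[iterations, last_vl] = [1, 15]

register lanes = 128/8 = 16
N=15: ⌈15/16⌉ = 1 iters; last vl = 15 − 0×16 = 15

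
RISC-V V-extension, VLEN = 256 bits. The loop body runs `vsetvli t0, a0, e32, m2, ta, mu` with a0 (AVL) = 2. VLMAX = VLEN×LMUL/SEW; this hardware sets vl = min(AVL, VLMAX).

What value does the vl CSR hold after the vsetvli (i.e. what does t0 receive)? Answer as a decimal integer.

vl = 2

lanes per group: 256·2/32 = 16
AVL=2 ≤ VLMAX=16, so vl = 2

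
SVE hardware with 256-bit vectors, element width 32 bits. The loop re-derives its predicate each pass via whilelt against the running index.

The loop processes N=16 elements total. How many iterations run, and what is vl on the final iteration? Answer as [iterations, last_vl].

[iterations, last_vl] = [2, 8]

lane count: 256 div 32 = 8
16 elements at 8/iter → 2 passes, remainder 8 on the last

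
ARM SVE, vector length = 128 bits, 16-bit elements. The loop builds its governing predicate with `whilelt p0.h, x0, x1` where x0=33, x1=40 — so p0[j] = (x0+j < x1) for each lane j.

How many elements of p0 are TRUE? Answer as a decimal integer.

128-bit reg / 16-bit elem → 8 lanes
whilelt: lane j active iff 33+j < 40 → j < 7 → 7 active

vl = 7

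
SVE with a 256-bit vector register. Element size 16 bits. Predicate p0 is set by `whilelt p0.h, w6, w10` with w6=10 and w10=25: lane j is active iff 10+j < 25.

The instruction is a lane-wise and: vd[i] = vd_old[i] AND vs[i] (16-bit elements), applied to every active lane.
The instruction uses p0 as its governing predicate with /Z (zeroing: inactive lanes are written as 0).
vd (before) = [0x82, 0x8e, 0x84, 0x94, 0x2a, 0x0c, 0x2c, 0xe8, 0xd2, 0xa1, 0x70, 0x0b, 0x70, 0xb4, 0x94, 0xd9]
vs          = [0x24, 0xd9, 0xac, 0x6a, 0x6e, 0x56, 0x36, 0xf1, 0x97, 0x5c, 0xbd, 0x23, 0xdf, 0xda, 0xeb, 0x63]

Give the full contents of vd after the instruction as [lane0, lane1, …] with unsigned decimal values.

256-bit reg / 16-bit elem → 16 lanes
p0[j] = (10+j < 25); true for j=0..14 → 15 lanes set
[0] and(0x82,0x24) = 0x00
[1] and(0x8e,0xd9) = 0x88
[2] and(0x84,0xac) = 0x84
[3] and(0x94,0x6a) = 0x00
[4] and(0x2a,0x6e) = 0x2a
[5] and(0x0c,0x56) = 0x04
[6] and(0x2c,0x36) = 0x24
[7] and(0xe8,0xf1) = 0xe0
[8] and(0xd2,0x97) = 0x92
[9] and(0xa1,0x5c) = 0x00
[10] and(0x70,0xbd) = 0x30
[11] and(0x0b,0x23) = 0x03
[12] and(0x70,0xdf) = 0x50
[13] and(0xb4,0xda) = 0x90
[14] and(0x94,0xeb) = 0x80
[15] tail/zero = 0x00

vd = [0, 136, 132, 0, 42, 4, 36, 224, 146, 0, 48, 3, 80, 144, 128, 0]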